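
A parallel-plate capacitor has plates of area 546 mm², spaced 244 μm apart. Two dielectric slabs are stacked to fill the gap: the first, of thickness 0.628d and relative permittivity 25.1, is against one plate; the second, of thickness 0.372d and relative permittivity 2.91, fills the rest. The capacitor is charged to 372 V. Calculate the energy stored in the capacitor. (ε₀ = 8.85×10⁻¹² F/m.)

8.96 μJ

A = 546 mm² = 5.46×10⁻⁴ m².
Stacked slabs ⇒ two capacitors in series, each with the full plate area.
C₁ = κ₁ε₀A/d₁ = 25.1 × 8.85×10⁻¹² × 5.46×10⁻⁴ / 1.53×10⁻⁴ = 7.92×10⁻¹⁰ F.
C₂ = κ₂ε₀A/d₂ = 2.91 × 8.85×10⁻¹² × 5.46×10⁻⁴ / 9.08×10⁻⁵ = 1.55×10⁻¹⁰ F.
C = (1/C₁ + 1/C₂)⁻¹ = 1.30×10⁻¹⁰ F.
U = ½CV² = ½ × 1.30×10⁻¹⁰ × (372)² = 8.96×10⁻⁶ J.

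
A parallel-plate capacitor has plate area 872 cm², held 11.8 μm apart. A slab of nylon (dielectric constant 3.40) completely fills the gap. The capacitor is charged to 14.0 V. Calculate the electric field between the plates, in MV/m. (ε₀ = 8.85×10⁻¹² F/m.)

E = V/d = 14.0 / 1.18×10⁻⁵ = 1.19×10⁶ V/m.

E ≈ 1.19 MV/m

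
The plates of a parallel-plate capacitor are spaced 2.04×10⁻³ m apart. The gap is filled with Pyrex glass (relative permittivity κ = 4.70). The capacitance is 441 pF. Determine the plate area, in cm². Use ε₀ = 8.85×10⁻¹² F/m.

A = Cd/(κε₀) = 4.41×10⁻¹⁰ × 2.04×10⁻³ / (4.70 × 8.85×10⁻¹²) = 2.16×10⁻² m².

216 cm²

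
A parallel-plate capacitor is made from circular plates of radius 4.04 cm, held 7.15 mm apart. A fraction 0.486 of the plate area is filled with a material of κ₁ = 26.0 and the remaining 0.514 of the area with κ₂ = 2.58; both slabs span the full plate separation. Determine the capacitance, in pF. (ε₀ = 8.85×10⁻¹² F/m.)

A = π(4.04 cm)² = 5.13×10⁻³ m².
Side-by-side slabs ⇒ two capacitors in parallel, each spanning the full gap.
C₁ = κ₁ε₀A₁/d = 26.0 × 8.85×10⁻¹² × 2.49×10⁻³ / 7.15×10⁻³ = 8.02×10⁻¹¹ F.
C₂ = κ₂ε₀A₂/d = 2.58 × 8.85×10⁻¹² × 2.64×10⁻³ / 7.15×10⁻³ = 8.42×10⁻¹² F.
C = C₁ + C₂ = 8.86×10⁻¹¹ F.

C ≈ 88.6 pF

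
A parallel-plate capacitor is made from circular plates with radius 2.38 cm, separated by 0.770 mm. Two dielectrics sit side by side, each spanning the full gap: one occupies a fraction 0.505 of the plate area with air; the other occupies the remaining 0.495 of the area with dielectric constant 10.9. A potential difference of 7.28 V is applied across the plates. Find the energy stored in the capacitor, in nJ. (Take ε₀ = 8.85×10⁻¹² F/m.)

A = π(2.38 cm)² = 1.78×10⁻³ m².
Side-by-side slabs ⇒ two capacitors in parallel, each spanning the full gap.
C₁ = κ₁ε₀A₁/d = 1.00 × 8.85×10⁻¹² × 8.99×10⁻⁴ / 7.70×10⁻⁴ = 1.03×10⁻¹¹ F.
C₂ = κ₂ε₀A₂/d = 10.9 × 8.85×10⁻¹² × 8.81×10⁻⁴ / 7.70×10⁻⁴ = 1.10×10⁻¹⁰ F.
C = C₁ + C₂ = 1.21×10⁻¹⁰ F.
U = ½CV² = ½ × 1.21×10⁻¹⁰ × (7.28)² = 3.20×10⁻⁹ J.

U ≈ 3.20 nJ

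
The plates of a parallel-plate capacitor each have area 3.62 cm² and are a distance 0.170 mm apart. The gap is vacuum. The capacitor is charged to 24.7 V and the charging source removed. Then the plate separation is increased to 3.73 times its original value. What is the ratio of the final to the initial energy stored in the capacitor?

3.73

Isolated ⇒ Q is held fixed.
C₂ = 0.268 C₁ and U = Q²/(2C), so U₂/U₁ = C₁/C₂ = 3.73.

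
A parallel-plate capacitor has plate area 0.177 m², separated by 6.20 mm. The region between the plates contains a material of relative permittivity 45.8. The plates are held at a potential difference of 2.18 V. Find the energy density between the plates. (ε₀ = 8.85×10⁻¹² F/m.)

E = V/d = 2.18 / 6.20×10⁻³ = 3.52×10² V/m.
u = ½κε₀E² = ½ × 45.8 × 8.85×10⁻¹² × (3.52×10²)² = 2.51×10⁻⁵ J/m³.

u ≈ 25.1 μJ/m³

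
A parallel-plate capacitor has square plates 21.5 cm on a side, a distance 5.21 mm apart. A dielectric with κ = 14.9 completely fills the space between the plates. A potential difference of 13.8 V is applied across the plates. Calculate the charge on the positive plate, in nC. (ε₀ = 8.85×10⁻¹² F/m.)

A = (21.5 cm)² = 4.62×10⁻² m².
C = κε₀A/d = 14.9 × 8.85×10⁻¹² × 4.62×10⁻² / 5.21×10⁻³ = 1.17×10⁻⁹ F.
Q = CV = 1.17×10⁻⁹ × 13.8 = 1.61×10⁻⁸ C.

Q ≈ 16.1 nC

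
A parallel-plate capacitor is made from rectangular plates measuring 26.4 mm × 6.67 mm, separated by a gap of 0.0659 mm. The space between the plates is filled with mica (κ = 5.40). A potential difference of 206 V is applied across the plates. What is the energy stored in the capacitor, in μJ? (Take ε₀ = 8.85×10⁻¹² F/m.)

U ≈ 2.71 μJ

A = 26.4 × 6.67 mm² = 1.76×10⁻⁴ m².
C = κε₀A/d = 5.40 × 8.85×10⁻¹² × 1.76×10⁻⁴ / 6.59×10⁻⁵ = 1.28×10⁻¹⁰ F.
U = ½CV² = ½ × 1.28×10⁻¹⁰ × (206)² = 2.71×10⁻⁶ J.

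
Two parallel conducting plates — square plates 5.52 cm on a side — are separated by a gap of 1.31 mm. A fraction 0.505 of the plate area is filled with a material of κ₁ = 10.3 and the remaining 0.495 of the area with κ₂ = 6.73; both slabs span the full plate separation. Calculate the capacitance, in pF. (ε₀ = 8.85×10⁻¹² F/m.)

A = (5.52 cm)² = 3.05×10⁻³ m².
Side-by-side slabs ⇒ two capacitors in parallel, each spanning the full gap.
C₁ = κ₁ε₀A₁/d = 10.3 × 8.85×10⁻¹² × 1.54×10⁻³ / 1.31×10⁻³ = 1.07×10⁻¹⁰ F.
C₂ = κ₂ε₀A₂/d = 6.73 × 8.85×10⁻¹² × 1.51×10⁻³ / 1.31×10⁻³ = 6.86×10⁻¹¹ F.
C = C₁ + C₂ = 1.76×10⁻¹⁰ F.

C ≈ 176 pF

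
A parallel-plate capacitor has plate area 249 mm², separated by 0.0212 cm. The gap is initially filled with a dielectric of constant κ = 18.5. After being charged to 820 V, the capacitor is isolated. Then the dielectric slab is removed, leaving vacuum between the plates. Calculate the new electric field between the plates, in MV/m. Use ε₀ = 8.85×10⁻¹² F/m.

E ≈ 71.6 MV/m

A = 249 mm² = 2.49×10⁻⁴ m².
Initially C₁ = κε₀A/d = 18.5 × 8.85×10⁻¹² × 2.49×10⁻⁴ / 2.12×10⁻⁴ = 1.92×10⁻¹⁰ F.
E₁ = 3.87×10⁶ V/m.
Isolated ⇒ Q is held fixed. V₂ = Q/C₂ = V₁/0.0541; E = V/d, so E₂/E₁ = (V₂/V₁)(d₁/d₂) = 18.5.
E₂ = 18.5 × 3.87×10⁶ = 7.16×10⁷ V/m.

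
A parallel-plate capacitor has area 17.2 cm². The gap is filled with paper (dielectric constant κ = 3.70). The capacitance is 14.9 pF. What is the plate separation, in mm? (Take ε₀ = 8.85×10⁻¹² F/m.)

d ≈ 3.78 mm

A = 17.2 cm² = 1.72×10⁻³ m².
d = κε₀A/C = 3.70 × 8.85×10⁻¹² × 1.72×10⁻³ / 1.49×10⁻¹¹ = 3.78×10⁻³ m.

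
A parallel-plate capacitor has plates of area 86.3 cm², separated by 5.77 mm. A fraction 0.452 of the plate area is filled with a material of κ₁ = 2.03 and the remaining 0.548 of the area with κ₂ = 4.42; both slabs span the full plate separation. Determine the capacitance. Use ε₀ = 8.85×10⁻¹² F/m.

C ≈ 44.2 pF

A = 86.3 cm² = 8.63×10⁻³ m².
Side-by-side slabs ⇒ two capacitors in parallel, each spanning the full gap.
C₁ = κ₁ε₀A₁/d = 2.03 × 8.85×10⁻¹² × 3.90×10⁻³ / 5.77×10⁻³ = 1.21×10⁻¹¹ F.
C₂ = κ₂ε₀A₂/d = 4.42 × 8.85×10⁻¹² × 4.73×10⁻³ / 5.77×10⁻³ = 3.21×10⁻¹¹ F.
C = C₁ + C₂ = 4.42×10⁻¹¹ F.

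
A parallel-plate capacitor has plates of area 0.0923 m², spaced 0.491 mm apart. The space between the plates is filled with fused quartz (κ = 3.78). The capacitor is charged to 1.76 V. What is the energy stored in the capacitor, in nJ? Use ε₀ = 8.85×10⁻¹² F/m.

U ≈ 9.74 nJ

C = κε₀A/d = 3.78 × 8.85×10⁻¹² × 9.23×10⁻² / 4.91×10⁻⁴ = 6.29×10⁻⁹ F.
U = ½CV² = ½ × 6.29×10⁻⁹ × (1.76)² = 9.74×10⁻⁹ J.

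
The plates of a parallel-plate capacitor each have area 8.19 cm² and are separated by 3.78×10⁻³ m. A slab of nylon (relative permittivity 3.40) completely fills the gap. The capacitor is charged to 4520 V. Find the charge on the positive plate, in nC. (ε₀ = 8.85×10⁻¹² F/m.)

A = 8.19 cm² = 8.19×10⁻⁴ m².
C = κε₀A/d = 3.40 × 8.85×10⁻¹² × 8.19×10⁻⁴ / 3.78×10⁻³ = 6.52×10⁻¹² F.
Q = CV = 6.52×10⁻¹² × 4520 = 2.95×10⁻⁸ C.

29.5 nC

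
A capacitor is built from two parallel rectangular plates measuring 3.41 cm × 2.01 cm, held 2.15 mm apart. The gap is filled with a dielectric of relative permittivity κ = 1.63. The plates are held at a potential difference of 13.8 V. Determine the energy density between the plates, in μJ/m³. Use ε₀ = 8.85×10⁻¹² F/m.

E = V/d = 13.8 / 2.15×10⁻³ = 6.42×10³ V/m.
u = ½κε₀E² = ½ × 1.63 × 8.85×10⁻¹² × (6.42×10³)² = 2.97×10⁻⁴ J/m³.

u ≈ 297 μJ/m³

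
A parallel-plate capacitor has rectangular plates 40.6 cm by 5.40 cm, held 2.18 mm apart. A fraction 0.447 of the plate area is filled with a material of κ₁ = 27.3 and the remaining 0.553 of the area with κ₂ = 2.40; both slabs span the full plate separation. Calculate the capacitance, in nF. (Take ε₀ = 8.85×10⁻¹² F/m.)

1.20 nF

A = 40.6 × 5.40 cm² = 2.19×10⁻² m².
Side-by-side slabs ⇒ two capacitors in parallel, each spanning the full gap.
C₁ = κ₁ε₀A₁/d = 27.3 × 8.85×10⁻¹² × 9.80×10⁻³ / 2.18×10⁻³ = 1.09×10⁻⁹ F.
C₂ = κ₂ε₀A₂/d = 2.40 × 8.85×10⁻¹² × 1.21×10⁻² / 2.18×10⁻³ = 1.18×10⁻¹⁰ F.
C = C₁ + C₂ = 1.20×10⁻⁹ F.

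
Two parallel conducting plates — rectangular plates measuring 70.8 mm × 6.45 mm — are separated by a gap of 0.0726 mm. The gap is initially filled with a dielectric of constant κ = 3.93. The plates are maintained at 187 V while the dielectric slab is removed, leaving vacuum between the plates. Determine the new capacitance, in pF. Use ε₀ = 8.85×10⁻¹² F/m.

A = 70.8 × 6.45 mm² = 4.57×10⁻⁴ m².
Initially C₁ = κε₀A/d = 3.93 × 8.85×10⁻¹² × 4.57×10⁻⁴ / 7.26×10⁻⁵ = 2.19×10⁻¹⁰ F.
C = κε₀A/d scales with κ, so C₂/C₁ = 1/κ = 1/3.93 = 0.254.
C₂ = 0.254 × 2.19×10⁻¹⁰ = 5.57×10⁻¹¹ F.

55.7 pF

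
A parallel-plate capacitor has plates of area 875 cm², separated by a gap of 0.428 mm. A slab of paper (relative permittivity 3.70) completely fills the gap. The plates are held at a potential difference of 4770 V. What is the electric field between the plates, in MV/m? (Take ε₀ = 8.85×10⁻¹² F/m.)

E = V/d = 4770 / 4.28×10⁻⁴ = 1.11×10⁷ V/m.

E ≈ 11.1 MV/m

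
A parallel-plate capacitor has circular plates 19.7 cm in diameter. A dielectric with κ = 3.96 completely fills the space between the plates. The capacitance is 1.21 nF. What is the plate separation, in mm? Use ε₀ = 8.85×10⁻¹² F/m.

d ≈ 0.883 mm

A = π(19.7/2 cm)² = 3.05×10⁻² m².
d = κε₀A/C = 3.96 × 8.85×10⁻¹² × 3.05×10⁻² / 1.21×10⁻⁹ = 8.83×10⁻⁴ m.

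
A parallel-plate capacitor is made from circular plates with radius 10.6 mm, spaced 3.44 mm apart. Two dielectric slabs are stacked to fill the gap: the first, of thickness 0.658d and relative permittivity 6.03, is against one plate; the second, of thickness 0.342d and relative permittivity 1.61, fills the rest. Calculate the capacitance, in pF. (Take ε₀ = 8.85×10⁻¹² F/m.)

A = π(10.6 mm)² = 3.53×10⁻⁴ m².
Stacked slabs ⇒ two capacitors in series, each with the full plate area.
C₁ = κ₁ε₀A/d₁ = 6.03 × 8.85×10⁻¹² × 3.53×10⁻⁴ / 2.26×10⁻³ = 8.32×10⁻¹² F.
C₂ = κ₂ε₀A/d₂ = 1.61 × 8.85×10⁻¹² × 3.53×10⁻⁴ / 1.18×10⁻³ = 4.28×10⁻¹² F.
C = (1/C₁ + 1/C₂)⁻¹ = 2.82×10⁻¹² F.

C ≈ 2.82 pF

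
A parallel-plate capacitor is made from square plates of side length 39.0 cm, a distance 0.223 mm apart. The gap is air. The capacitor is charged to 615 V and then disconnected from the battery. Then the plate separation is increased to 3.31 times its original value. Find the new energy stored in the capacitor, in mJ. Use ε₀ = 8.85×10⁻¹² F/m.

3.78 mJ

A = (39.0 cm)² = 0.152 m².
Initially C₁ = ε₀A/d = 8.85×10⁻¹² × 0.152 / 2.23×10⁻⁴ = 6.04×10⁻⁹ F.
U₁ = 1.14×10⁻³ J.
Isolated ⇒ Q is held fixed. C₂ = 0.302 C₁ and U = Q²/(2C), so U₂/U₁ = C₁/C₂ = 3.31.
U₂ = 3.31 × 1.14×10⁻³ = 3.78×10⁻³ J.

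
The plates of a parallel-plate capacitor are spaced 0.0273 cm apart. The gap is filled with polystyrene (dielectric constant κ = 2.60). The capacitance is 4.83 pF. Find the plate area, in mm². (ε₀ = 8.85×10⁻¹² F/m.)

A = Cd/(κε₀) = 4.83×10⁻¹² × 2.73×10⁻⁴ / (2.60 × 8.85×10⁻¹²) = 5.73×10⁻⁵ m².

57.3 mm²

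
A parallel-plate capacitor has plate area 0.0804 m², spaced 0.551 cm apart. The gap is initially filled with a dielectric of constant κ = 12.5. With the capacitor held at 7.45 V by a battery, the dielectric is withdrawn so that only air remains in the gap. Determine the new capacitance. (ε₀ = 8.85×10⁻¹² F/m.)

Initially C₁ = κε₀A/d = 12.5 × 8.85×10⁻¹² × 8.04×10⁻² / 5.51×10⁻³ = 1.61×10⁻⁹ F.
C = κε₀A/d scales with κ, so C₂/C₁ = 1/κ = 1/12.5 = 0.0800.
C₂ = 0.0800 × 1.61×10⁻⁹ = 1.29×10⁻¹⁰ F.

129 pF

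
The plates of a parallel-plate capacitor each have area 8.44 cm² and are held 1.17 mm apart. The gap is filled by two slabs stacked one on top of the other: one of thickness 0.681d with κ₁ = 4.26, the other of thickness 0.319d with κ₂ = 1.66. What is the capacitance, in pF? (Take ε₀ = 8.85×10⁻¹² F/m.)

C ≈ 18.1 pF

A = 8.44 cm² = 8.44×10⁻⁴ m².
Stacked slabs ⇒ two capacitors in series, each with the full plate area.
C₁ = κ₁ε₀A/d₁ = 4.26 × 8.85×10⁻¹² × 8.44×10⁻⁴ / 7.97×10⁻⁴ = 3.99×10⁻¹¹ F.
C₂ = κ₂ε₀A/d₂ = 1.66 × 8.85×10⁻¹² × 8.44×10⁻⁴ / 3.73×10⁻⁴ = 3.32×10⁻¹¹ F.
C = (1/C₁ + 1/C₂)⁻¹ = 1.81×10⁻¹¹ F.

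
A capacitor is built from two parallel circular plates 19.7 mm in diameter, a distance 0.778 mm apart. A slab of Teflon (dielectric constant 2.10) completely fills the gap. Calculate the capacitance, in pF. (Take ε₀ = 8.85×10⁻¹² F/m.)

7.28 pF

A = π(19.7/2 mm)² = 3.05×10⁻⁴ m².
C = κε₀A/d = 2.10 × 8.85×10⁻¹² × 3.05×10⁻⁴ / 7.78×10⁻⁴ = 7.28×10⁻¹² F.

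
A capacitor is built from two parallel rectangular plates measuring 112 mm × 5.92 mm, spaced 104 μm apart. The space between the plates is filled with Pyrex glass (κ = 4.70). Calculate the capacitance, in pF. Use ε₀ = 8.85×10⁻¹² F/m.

265 pF

A = 112 × 5.92 mm² = 6.63×10⁻⁴ m².
C = κε₀A/d = 4.70 × 8.85×10⁻¹² × 6.63×10⁻⁴ / 1.04×10⁻⁴ = 2.65×10⁻¹⁰ F.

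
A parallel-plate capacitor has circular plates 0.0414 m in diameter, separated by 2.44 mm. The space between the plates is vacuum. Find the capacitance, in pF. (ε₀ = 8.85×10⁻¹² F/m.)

C ≈ 4.88 pF

A = π(0.0414/2 m)² = 1.35×10⁻³ m².
C = ε₀A/d = 8.85×10⁻¹² × 1.35×10⁻³ / 2.44×10⁻³ = 4.88×10⁻¹² F.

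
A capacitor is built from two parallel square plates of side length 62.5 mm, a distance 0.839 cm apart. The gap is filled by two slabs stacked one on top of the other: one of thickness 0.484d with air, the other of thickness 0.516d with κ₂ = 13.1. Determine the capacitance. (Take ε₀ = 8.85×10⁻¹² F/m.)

7.87 pF

A = (62.5 mm)² = 3.91×10⁻³ m².
Stacked slabs ⇒ two capacitors in series, each with the full plate area.
C₁ = κ₁ε₀A/d₁ = 1.00 × 8.85×10⁻¹² × 3.91×10⁻³ / 4.06×10⁻³ = 8.51×10⁻¹² F.
C₂ = κ₂ε₀A/d₂ = 13.1 × 8.85×10⁻¹² × 3.91×10⁻³ / 4.33×10⁻³ = 1.05×10⁻¹⁰ F.
C = (1/C₁ + 1/C₂)⁻¹ = 7.87×10⁻¹² F.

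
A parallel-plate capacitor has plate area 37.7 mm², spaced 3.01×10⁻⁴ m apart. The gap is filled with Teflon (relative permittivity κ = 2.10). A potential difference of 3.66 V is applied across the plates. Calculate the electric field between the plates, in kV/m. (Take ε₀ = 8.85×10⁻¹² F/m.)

E = V/d = 3.66 / 3.01×10⁻⁴ = 1.22×10⁴ V/m.

E ≈ 12.2 kV/m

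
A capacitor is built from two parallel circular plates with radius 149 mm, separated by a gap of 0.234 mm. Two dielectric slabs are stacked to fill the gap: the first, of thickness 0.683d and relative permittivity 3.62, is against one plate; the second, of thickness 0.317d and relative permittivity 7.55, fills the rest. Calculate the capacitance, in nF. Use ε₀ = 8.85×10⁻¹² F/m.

11.4 nF

A = π(149 mm)² = 6.97×10⁻² m².
Stacked slabs ⇒ two capacitors in series, each with the full plate area.
C₁ = κ₁ε₀A/d₁ = 3.62 × 8.85×10⁻¹² × 6.97×10⁻² / 1.60×10⁻⁴ = 1.40×10⁻⁸ F.
C₂ = κ₂ε₀A/d₂ = 7.55 × 8.85×10⁻¹² × 6.97×10⁻² / 7.42×10⁻⁵ = 6.28×10⁻⁸ F.
C = (1/C₁ + 1/C₂)⁻¹ = 1.14×10⁻⁸ F.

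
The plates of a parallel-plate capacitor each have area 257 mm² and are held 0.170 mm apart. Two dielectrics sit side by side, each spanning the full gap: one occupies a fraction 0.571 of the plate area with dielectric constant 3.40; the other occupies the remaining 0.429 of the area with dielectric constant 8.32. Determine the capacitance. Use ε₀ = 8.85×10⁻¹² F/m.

C ≈ 73.7 pF

A = 257 mm² = 2.57×10⁻⁴ m².
Side-by-side slabs ⇒ two capacitors in parallel, each spanning the full gap.
C₁ = κ₁ε₀A₁/d = 3.40 × 8.85×10⁻¹² × 1.47×10⁻⁴ / 1.70×10⁻⁴ = 2.60×10⁻¹¹ F.
C₂ = κ₂ε₀A₂/d = 8.32 × 8.85×10⁻¹² × 1.10×10⁻⁴ / 1.70×10⁻⁴ = 4.78×10⁻¹¹ F.
C = C₁ + C₂ = 7.37×10⁻¹¹ F.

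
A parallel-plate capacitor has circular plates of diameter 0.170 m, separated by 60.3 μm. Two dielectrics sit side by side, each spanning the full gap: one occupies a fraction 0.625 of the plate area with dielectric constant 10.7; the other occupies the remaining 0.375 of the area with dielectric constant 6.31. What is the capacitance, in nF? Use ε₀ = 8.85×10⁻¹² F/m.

A = π(0.170/2 m)² = 2.27×10⁻² m².
Side-by-side slabs ⇒ two capacitors in parallel, each spanning the full gap.
C₁ = κ₁ε₀A₁/d = 10.7 × 8.85×10⁻¹² × 1.42×10⁻² / 6.03×10⁻⁵ = 2.23×10⁻⁸ F.
C₂ = κ₂ε₀A₂/d = 6.31 × 8.85×10⁻¹² × 8.51×10⁻³ / 6.03×10⁻⁵ = 7.88×10⁻⁹ F.
C = C₁ + C₂ = 3.02×10⁻⁸ F.

C ≈ 30.2 nF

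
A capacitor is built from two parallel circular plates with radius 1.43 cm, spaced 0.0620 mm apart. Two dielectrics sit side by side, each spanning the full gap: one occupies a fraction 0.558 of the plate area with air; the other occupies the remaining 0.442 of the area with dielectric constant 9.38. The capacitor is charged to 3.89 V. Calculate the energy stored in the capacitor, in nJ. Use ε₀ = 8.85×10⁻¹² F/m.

U ≈ 3.26 nJ

A = π(1.43 cm)² = 6.42×10⁻⁴ m².
Side-by-side slabs ⇒ two capacitors in parallel, each spanning the full gap.
C₁ = κ₁ε₀A₁/d = 1.00 × 8.85×10⁻¹² × 3.58×10⁻⁴ / 6.20×10⁻⁵ = 5.12×10⁻¹¹ F.
C₂ = κ₂ε₀A₂/d = 9.38 × 8.85×10⁻¹² × 2.84×10⁻⁴ / 6.20×10⁻⁵ = 3.80×10⁻¹⁰ F.
C = C₁ + C₂ = 4.31×10⁻¹⁰ F.
U = ½CV² = ½ × 4.31×10⁻¹⁰ × (3.89)² = 3.26×10⁻⁹ J.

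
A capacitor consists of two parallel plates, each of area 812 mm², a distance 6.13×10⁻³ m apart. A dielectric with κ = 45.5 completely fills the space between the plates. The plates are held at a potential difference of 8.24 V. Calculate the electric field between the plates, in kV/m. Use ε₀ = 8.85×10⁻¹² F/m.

1.34 kV/m

E = V/d = 8.24 / 6.13×10⁻³ = 1.34×10³ V/m.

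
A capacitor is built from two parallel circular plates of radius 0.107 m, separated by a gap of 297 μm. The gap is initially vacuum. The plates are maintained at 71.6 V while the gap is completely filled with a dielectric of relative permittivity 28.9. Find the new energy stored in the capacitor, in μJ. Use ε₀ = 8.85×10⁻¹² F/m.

79.4 μJ

A = π(0.107 m)² = 3.60×10⁻² m².
Initially C₁ = ε₀A/d = 8.85×10⁻¹² × 3.60×10⁻² / 2.97×10⁻⁴ = 1.07×10⁻⁹ F.
U₁ = 2.75×10⁻⁶ J.
Battery connected ⇒ V is held fixed. C₂ = 28.9 C₁ and U = ½CV², so U₂/U₁ = C₂/C₁ = 28.9.
U₂ = 28.9 × 2.75×10⁻⁶ = 7.94×10⁻⁵ J.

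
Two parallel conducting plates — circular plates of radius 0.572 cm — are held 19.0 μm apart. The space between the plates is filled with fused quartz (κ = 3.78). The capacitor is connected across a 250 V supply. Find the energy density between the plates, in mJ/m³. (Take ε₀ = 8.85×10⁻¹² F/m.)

E = V/d = 250 / 1.90×10⁻⁵ = 1.32×10⁷ V/m.
u = ½κε₀E² = ½ × 3.78 × 8.85×10⁻¹² × (1.32×10⁷)² = 2.90×10³ J/m³.

u ≈ 2.90×10⁶ mJ/m³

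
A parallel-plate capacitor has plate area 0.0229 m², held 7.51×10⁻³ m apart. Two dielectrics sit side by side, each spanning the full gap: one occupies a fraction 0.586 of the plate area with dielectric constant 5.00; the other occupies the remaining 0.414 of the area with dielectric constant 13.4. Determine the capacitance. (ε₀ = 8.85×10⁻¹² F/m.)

229 pF

Side-by-side slabs ⇒ two capacitors in parallel, each spanning the full gap.
C₁ = κ₁ε₀A₁/d = 5.00 × 8.85×10⁻¹² × 1.34×10⁻² / 7.51×10⁻³ = 7.91×10⁻¹¹ F.
C₂ = κ₂ε₀A₂/d = 13.4 × 8.85×10⁻¹² × 9.48×10⁻³ / 7.51×10⁻³ = 1.50×10⁻¹⁰ F.
C = C₁ + C₂ = 2.29×10⁻¹⁰ F.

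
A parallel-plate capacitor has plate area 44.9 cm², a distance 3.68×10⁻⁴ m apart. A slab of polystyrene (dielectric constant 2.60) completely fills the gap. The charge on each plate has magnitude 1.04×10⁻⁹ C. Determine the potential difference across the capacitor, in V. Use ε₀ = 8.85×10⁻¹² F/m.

A = 44.9 cm² = 4.49×10⁻³ m².
C = κε₀A/d = 2.60 × 8.85×10⁻¹² × 4.49×10⁻³ / 3.68×10⁻⁴ = 2.81×10⁻¹⁰ F.
V = Q/C = 1.04×10⁻⁹ / 2.81×10⁻¹⁰ = 3.70 V.

3.70 V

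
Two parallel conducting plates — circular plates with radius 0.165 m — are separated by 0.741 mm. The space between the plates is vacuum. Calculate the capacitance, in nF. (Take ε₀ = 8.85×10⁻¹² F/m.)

C ≈ 1.02 nF

A = π(0.165 m)² = 8.55×10⁻² m².
C = ε₀A/d = 8.85×10⁻¹² × 8.55×10⁻² / 7.41×10⁻⁴ = 1.02×10⁻⁹ F.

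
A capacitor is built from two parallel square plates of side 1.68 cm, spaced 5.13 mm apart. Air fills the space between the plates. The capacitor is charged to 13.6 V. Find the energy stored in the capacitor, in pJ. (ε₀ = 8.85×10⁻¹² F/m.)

45.0 pJ

A = (1.68 cm)² = 2.82×10⁻⁴ m².
C = ε₀A/d = 8.85×10⁻¹² × 2.82×10⁻⁴ / 5.13×10⁻³ = 4.87×10⁻¹³ F.
U = ½CV² = ½ × 4.87×10⁻¹³ × (13.6)² = 4.50×10⁻¹¹ J.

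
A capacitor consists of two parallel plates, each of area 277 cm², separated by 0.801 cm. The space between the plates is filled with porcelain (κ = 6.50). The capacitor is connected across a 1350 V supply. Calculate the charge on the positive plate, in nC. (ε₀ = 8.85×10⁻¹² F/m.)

269 nC

A = 277 cm² = 2.77×10⁻² m².
C = κε₀A/d = 6.50 × 8.85×10⁻¹² × 2.77×10⁻² / 8.01×10⁻³ = 1.99×10⁻¹⁰ F.
Q = CV = 1.99×10⁻¹⁰ × 1350 = 2.69×10⁻⁷ C.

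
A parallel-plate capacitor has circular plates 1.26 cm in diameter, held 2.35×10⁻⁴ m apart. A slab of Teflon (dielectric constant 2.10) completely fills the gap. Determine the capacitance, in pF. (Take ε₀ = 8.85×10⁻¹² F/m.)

C ≈ 9.86 pF

A = π(1.26/2 cm)² = 1.25×10⁻⁴ m².
C = κε₀A/d = 2.10 × 8.85×10⁻¹² × 1.25×10⁻⁴ / 2.35×10⁻⁴ = 9.86×10⁻¹² F.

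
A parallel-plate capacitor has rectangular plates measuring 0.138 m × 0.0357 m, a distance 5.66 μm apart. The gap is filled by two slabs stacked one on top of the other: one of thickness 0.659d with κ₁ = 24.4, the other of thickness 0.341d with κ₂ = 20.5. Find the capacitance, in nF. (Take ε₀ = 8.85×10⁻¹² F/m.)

A = 0.138 × 0.0357 m² = 4.93×10⁻³ m².
Stacked slabs ⇒ two capacitors in series, each with the full plate area.
C₁ = κ₁ε₀A/d₁ = 24.4 × 8.85×10⁻¹² × 4.93×10⁻³ / 3.73×10⁻⁶ = 2.85×10⁻⁷ F.
C₂ = κ₂ε₀A/d₂ = 20.5 × 8.85×10⁻¹² × 4.93×10⁻³ / 1.93×10⁻⁶ = 4.63×10⁻⁷ F.
C = (1/C₁ + 1/C₂)⁻¹ = 1.77×10⁻⁷ F.

177 nF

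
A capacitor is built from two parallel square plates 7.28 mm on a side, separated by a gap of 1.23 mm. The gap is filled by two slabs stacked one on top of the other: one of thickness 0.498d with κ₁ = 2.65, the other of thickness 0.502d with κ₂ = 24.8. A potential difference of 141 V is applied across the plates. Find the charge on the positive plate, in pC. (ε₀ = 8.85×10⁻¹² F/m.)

Q ≈ 258 pC

A = (7.28 mm)² = 5.30×10⁻⁵ m².
Stacked slabs ⇒ two capacitors in series, each with the full plate area.
C₁ = κ₁ε₀A/d₁ = 2.65 × 8.85×10⁻¹² × 5.30×10⁻⁵ / 6.13×10⁻⁴ = 2.03×10⁻¹² F.
C₂ = κ₂ε₀A/d₂ = 24.8 × 8.85×10⁻¹² × 5.30×10⁻⁵ / 6.17×10⁻⁴ = 1.88×10⁻¹¹ F.
C = (1/C₁ + 1/C₂)⁻¹ = 1.83×10⁻¹² F.
Q = CV = 1.83×10⁻¹² × 141 = 2.58×10⁻¹⁰ C.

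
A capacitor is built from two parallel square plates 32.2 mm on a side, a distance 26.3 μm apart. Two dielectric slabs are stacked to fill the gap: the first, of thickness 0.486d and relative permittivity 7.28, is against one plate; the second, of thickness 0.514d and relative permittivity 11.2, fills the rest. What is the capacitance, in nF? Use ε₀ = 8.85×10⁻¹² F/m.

A = (32.2 mm)² = 1.04×10⁻³ m².
Stacked slabs ⇒ two capacitors in series, each with the full plate area.
C₁ = κ₁ε₀A/d₁ = 7.28 × 8.85×10⁻¹² × 1.04×10⁻³ / 1.28×10⁻⁵ = 5.23×10⁻⁹ F.
C₂ = κ₂ε₀A/d₂ = 11.2 × 8.85×10⁻¹² × 1.04×10⁻³ / 1.35×10⁻⁵ = 7.60×10⁻⁹ F.
C = (1/C₁ + 1/C₂)⁻¹ = 3.10×10⁻⁹ F.

C ≈ 3.10 nF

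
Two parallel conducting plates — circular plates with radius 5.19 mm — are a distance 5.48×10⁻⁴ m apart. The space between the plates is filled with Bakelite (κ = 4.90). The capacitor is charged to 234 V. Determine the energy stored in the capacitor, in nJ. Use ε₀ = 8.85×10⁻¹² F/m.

U ≈ 183 nJ

A = π(5.19 mm)² = 8.46×10⁻⁵ m².
C = κε₀A/d = 4.90 × 8.85×10⁻¹² × 8.46×10⁻⁵ / 5.48×10⁻⁴ = 6.70×10⁻¹² F.
U = ½CV² = ½ × 6.70×10⁻¹² × (234)² = 1.83×10⁻⁷ J.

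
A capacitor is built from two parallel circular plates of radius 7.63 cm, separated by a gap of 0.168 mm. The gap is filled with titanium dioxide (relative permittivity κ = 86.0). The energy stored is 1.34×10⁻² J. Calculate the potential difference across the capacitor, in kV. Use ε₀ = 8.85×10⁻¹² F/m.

V ≈ 0.569 kV

A = π(7.63 cm)² = 1.83×10⁻² m².
C = κε₀A/d = 86.0 × 8.85×10⁻¹² × 1.83×10⁻² / 1.68×10⁻⁴ = 8.29×10⁻⁸ F.
V = √(2U/C) = √(2 × 1.34×10⁻² / 8.29×10⁻⁸) = 5.69×10² V.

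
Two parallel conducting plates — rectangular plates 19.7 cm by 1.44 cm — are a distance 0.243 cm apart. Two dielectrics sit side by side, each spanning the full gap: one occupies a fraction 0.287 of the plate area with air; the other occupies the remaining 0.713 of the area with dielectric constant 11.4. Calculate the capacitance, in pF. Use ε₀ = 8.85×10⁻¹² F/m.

A = 19.7 × 1.44 cm² = 2.84×10⁻³ m².
Side-by-side slabs ⇒ two capacitors in parallel, each spanning the full gap.
C₁ = κ₁ε₀A₁/d = 1.00 × 8.85×10⁻¹² × 8.14×10⁻⁴ / 2.43×10⁻³ = 2.97×10⁻¹² F.
C₂ = κ₂ε₀A₂/d = 11.4 × 8.85×10⁻¹² × 2.02×10⁻³ / 2.43×10⁻³ = 8.40×10⁻¹¹ F.
C = C₁ + C₂ = 8.69×10⁻¹¹ F.

86.9 pF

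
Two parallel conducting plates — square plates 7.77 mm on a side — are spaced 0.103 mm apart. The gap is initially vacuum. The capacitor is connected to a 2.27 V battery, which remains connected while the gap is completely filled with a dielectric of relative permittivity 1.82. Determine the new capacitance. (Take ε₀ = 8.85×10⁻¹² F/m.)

A = (7.77 mm)² = 6.04×10⁻⁵ m².
Initially C₁ = ε₀A/d = 8.85×10⁻¹² × 6.04×10⁻⁵ / 1.03×10⁻⁴ = 5.19×10⁻¹² F.
C = κε₀A/d scales with κ, so C₂/C₁ = κ = 1.82.
C₂ = 1.82 × 5.19×10⁻¹² = 9.44×10⁻¹² F.

9.44 pF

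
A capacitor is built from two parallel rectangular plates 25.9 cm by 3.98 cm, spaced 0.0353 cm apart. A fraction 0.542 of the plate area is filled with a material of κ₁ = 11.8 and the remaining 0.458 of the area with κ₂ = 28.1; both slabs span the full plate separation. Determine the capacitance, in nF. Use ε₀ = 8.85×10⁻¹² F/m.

4.98 nF

A = 25.9 × 3.98 cm² = 1.03×10⁻² m².
Side-by-side slabs ⇒ two capacitors in parallel, each spanning the full gap.
C₁ = κ₁ε₀A₁/d = 11.8 × 8.85×10⁻¹² × 5.59×10⁻³ / 3.53×10⁻⁴ = 1.65×10⁻⁹ F.
C₂ = κ₂ε₀A₂/d = 28.1 × 8.85×10⁻¹² × 4.72×10⁻³ / 3.53×10⁻⁴ = 3.33×10⁻⁹ F.
C = C₁ + C₂ = 4.98×10⁻⁹ F.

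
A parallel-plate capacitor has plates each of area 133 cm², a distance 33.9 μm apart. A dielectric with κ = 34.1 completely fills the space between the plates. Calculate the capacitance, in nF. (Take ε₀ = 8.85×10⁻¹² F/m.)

C ≈ 118 nF

A = 133 cm² = 1.33×10⁻² m².
C = κε₀A/d = 34.1 × 8.85×10⁻¹² × 1.33×10⁻² / 3.39×10⁻⁵ = 1.18×10⁻⁷ F.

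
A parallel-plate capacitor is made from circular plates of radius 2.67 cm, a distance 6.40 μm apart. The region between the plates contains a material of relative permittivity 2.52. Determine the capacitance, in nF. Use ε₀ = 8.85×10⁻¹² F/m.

A = π(2.67 cm)² = 2.24×10⁻³ m².
C = κε₀A/d = 2.52 × 8.85×10⁻¹² × 2.24×10⁻³ / 6.40×10⁻⁶ = 7.80×10⁻⁹ F.

C ≈ 7.80 nF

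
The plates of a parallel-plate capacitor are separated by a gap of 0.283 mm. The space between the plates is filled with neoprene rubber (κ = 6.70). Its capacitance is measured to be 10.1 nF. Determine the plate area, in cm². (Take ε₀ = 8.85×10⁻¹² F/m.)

A ≈ 482 cm²

A = Cd/(κε₀) = 1.01×10⁻⁸ × 2.83×10⁻⁴ / (6.70 × 8.85×10⁻¹²) = 4.82×10⁻² m².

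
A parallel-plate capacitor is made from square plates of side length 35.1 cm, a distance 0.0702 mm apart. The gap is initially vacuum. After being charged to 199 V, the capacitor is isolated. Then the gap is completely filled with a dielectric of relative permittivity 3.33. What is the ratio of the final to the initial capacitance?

C₂/C₁ ≈ 3.33

C = κε₀A/d scales with κ, so C₂/C₁ = κ = 3.33.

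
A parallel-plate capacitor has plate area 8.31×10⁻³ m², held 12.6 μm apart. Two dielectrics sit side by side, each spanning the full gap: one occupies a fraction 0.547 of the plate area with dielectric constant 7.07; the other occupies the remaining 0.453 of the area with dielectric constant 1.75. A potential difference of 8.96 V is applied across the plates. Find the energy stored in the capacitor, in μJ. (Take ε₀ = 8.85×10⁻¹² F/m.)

1.09 μJ

Side-by-side slabs ⇒ two capacitors in parallel, each spanning the full gap.
C₁ = κ₁ε₀A₁/d = 7.07 × 8.85×10⁻¹² × 4.55×10⁻³ / 1.26×10⁻⁵ = 2.26×10⁻⁸ F.
C₂ = κ₂ε₀A₂/d = 1.75 × 8.85×10⁻¹² × 3.76×10⁻³ / 1.26×10⁻⁵ = 4.63×10⁻⁹ F.
C = C₁ + C₂ = 2.72×10⁻⁸ F.
U = ½CV² = ½ × 2.72×10⁻⁸ × (8.96)² = 1.09×10⁻⁶ J.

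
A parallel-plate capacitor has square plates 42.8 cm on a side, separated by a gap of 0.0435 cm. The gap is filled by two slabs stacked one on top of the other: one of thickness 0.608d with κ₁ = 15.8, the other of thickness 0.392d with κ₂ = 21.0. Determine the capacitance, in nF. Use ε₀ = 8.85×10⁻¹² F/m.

A = (42.8 cm)² = 0.183 m².
Stacked slabs ⇒ two capacitors in series, each with the full plate area.
C₁ = κ₁ε₀A/d₁ = 15.8 × 8.85×10⁻¹² × 0.183 / 2.64×10⁻⁴ = 9.68×10⁻⁸ F.
C₂ = κ₂ε₀A/d₂ = 21.0 × 8.85×10⁻¹² × 0.183 / 1.71×10⁻⁴ = 2.00×10⁻⁷ F.
C = (1/C₁ + 1/C₂)⁻¹ = 6.52×10⁻⁸ F.

65.2 nF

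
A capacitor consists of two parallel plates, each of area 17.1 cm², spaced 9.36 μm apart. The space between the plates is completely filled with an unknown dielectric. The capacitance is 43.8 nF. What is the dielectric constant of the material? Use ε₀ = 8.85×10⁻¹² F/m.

A = 17.1 cm² = 1.71×10⁻³ m².
κ = Cd/(ε₀A) = 4.38×10⁻⁸ × 9.36×10⁻⁶ / (8.85×10⁻¹² × 1.71×10⁻³) = 27.1.

27.1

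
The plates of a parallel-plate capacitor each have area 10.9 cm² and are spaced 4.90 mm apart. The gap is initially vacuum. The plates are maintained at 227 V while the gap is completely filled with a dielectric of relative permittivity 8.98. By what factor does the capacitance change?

8.98

C = κε₀A/d scales with κ, so C₂/C₁ = κ = 8.98.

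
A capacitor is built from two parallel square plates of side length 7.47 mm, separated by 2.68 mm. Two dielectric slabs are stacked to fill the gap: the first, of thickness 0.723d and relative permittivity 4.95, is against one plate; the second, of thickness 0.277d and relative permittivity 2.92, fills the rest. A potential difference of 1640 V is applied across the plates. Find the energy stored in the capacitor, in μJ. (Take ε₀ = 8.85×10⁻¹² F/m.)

A = (7.47 mm)² = 5.58×10⁻⁵ m².
Stacked slabs ⇒ two capacitors in series, each with the full plate area.
C₁ = κ₁ε₀A/d₁ = 4.95 × 8.85×10⁻¹² × 5.58×10⁻⁵ / 1.94×10⁻³ = 1.26×10⁻¹² F.
C₂ = κ₂ε₀A/d₂ = 2.92 × 8.85×10⁻¹² × 5.58×10⁻⁵ / 7.42×10⁻⁴ = 1.94×10⁻¹² F.
C = (1/C₁ + 1/C₂)⁻¹ = 7.65×10⁻¹³ F.
U = ½CV² = ½ × 7.65×10⁻¹³ × (1640)² = 1.03×10⁻⁶ J.

U ≈ 1.03 μJ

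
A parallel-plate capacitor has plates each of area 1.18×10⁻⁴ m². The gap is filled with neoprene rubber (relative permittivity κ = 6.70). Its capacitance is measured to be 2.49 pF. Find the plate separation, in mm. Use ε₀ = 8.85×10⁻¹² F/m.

d ≈ 2.81 mm

d = κε₀A/C = 6.70 × 8.85×10⁻¹² × 1.18×10⁻⁴ / 2.49×10⁻¹² = 2.81×10⁻³ m.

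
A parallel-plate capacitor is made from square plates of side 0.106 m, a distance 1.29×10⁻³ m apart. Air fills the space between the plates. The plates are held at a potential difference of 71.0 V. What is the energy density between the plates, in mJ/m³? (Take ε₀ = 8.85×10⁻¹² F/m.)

E = V/d = 71.0 / 1.29×10⁻³ = 5.50×10⁴ V/m.
u = ½ε₀E² = ½ × 8.85×10⁻¹² × (5.50×10⁴)² = 1.34×10⁻² J/m³.

u ≈ 13.4 mJ/m³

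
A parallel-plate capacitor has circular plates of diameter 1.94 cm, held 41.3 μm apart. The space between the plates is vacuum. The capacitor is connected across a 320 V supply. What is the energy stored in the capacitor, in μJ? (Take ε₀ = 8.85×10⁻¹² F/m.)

U ≈ 3.24 μJ

A = π(1.94/2 cm)² = 2.96×10⁻⁴ m².
C = ε₀A/d = 8.85×10⁻¹² × 2.96×10⁻⁴ / 4.13×10⁻⁵ = 6.33×10⁻¹¹ F.
U = ½CV² = ½ × 6.33×10⁻¹¹ × (320)² = 3.24×10⁻⁶ J.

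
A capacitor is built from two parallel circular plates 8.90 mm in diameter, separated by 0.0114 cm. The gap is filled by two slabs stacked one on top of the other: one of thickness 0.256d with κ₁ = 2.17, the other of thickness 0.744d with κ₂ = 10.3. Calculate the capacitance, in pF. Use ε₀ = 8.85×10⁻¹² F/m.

C ≈ 25.4 pF

A = π(8.90/2 mm)² = 6.22×10⁻⁵ m².
Stacked slabs ⇒ two capacitors in series, each with the full plate area.
C₁ = κ₁ε₀A/d₁ = 2.17 × 8.85×10⁻¹² × 6.22×10⁻⁵ / 2.92×10⁻⁵ = 4.09×10⁻¹¹ F.
C₂ = κ₂ε₀A/d₂ = 10.3 × 8.85×10⁻¹² × 6.22×10⁻⁵ / 8.48×10⁻⁵ = 6.69×10⁻¹¹ F.
C = (1/C₁ + 1/C₂)⁻¹ = 2.54×10⁻¹¹ F.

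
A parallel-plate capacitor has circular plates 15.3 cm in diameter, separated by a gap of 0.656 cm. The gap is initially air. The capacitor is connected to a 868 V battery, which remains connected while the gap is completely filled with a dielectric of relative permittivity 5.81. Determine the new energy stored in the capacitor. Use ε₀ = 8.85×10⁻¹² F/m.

A = π(15.3/2 cm)² = 1.84×10⁻² m².
Initially C₁ = ε₀A/d = 8.85×10⁻¹² × 1.84×10⁻² / 6.56×10⁻³ = 2.48×10⁻¹¹ F.
U₁ = 9.34×10⁻⁶ J.
Battery connected ⇒ V is held fixed. C₂ = 5.81 C₁ and U = ½CV², so U₂/U₁ = C₂/C₁ = 5.81.
U₂ = 5.81 × 9.34×10⁻⁶ = 5.43×10⁻⁵ J.

U ≈ 54.3 μJ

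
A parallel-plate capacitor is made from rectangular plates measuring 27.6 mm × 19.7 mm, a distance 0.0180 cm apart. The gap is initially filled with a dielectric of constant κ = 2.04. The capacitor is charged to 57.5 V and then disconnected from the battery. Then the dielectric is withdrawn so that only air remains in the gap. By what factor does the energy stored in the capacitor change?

2.04

Isolated ⇒ Q is held fixed.
C₂ = 0.490 C₁ and U = Q²/(2C), so U₂/U₁ = C₁/C₂ = 2.04.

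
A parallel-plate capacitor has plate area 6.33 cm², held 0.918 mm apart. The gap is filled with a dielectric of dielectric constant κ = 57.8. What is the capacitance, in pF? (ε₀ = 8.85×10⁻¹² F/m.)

C ≈ 353 pF

A = 6.33 cm² = 6.33×10⁻⁴ m².
C = κε₀A/d = 57.8 × 8.85×10⁻¹² × 6.33×10⁻⁴ / 9.18×10⁻⁴ = 3.53×10⁻¹⁰ F.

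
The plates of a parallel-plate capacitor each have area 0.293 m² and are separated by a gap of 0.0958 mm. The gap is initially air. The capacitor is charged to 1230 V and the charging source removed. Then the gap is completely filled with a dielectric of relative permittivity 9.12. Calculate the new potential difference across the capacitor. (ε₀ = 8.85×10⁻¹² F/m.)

Initially C₁ = ε₀A/d = 8.85×10⁻¹² × 0.293 / 9.58×10⁻⁵ = 2.71×10⁻⁸ F.
V₁ = 1.23×10³ V.
Isolated ⇒ Q is held fixed. C₂ = 9.12 C₁ and V = Q/C, so V₂/V₁ = C₁/C₂ = 0.110.
V₂ = 0.110 × 1.23×10³ = 1.35×10² V.

V ≈ 135 V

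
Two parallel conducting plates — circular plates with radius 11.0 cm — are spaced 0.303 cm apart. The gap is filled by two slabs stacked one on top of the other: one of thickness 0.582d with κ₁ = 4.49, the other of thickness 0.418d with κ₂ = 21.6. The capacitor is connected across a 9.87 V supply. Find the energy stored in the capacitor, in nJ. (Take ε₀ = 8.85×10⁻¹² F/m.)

36.3 nJ

A = π(11.0 cm)² = 3.80×10⁻² m².
Stacked slabs ⇒ two capacitors in series, each with the full plate area.
C₁ = κ₁ε₀A/d₁ = 4.49 × 8.85×10⁻¹² × 3.80×10⁻² / 1.76×10⁻³ = 8.57×10⁻¹⁰ F.
C₂ = κ₂ε₀A/d₂ = 21.6 × 8.85×10⁻¹² × 3.80×10⁻² / 1.27×10⁻³ = 5.74×10⁻⁹ F.
C = (1/C₁ + 1/C₂)⁻¹ = 7.45×10⁻¹⁰ F.
U = ½CV² = ½ × 7.45×10⁻¹⁰ × (9.87)² = 3.63×10⁻⁸ J.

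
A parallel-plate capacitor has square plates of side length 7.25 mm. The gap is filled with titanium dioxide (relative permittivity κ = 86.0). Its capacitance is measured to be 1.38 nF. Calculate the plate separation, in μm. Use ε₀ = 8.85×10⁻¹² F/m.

d ≈ 29.0 μm

A = (7.25 mm)² = 5.26×10⁻⁵ m².
d = κε₀A/C = 86.0 × 8.85×10⁻¹² × 5.26×10⁻⁵ / 1.38×10⁻⁹ = 2.90×10⁻⁵ m.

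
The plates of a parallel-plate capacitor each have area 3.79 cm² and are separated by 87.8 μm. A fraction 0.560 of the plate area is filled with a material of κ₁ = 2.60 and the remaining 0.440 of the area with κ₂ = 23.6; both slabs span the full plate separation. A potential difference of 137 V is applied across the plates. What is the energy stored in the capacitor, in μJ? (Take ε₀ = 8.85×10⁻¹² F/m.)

A = 3.79 cm² = 3.79×10⁻⁴ m².
Side-by-side slabs ⇒ two capacitors in parallel, each spanning the full gap.
C₁ = κ₁ε₀A₁/d = 2.60 × 8.85×10⁻¹² × 2.12×10⁻⁴ / 8.78×10⁻⁵ = 5.56×10⁻¹¹ F.
C₂ = κ₂ε₀A₂/d = 23.6 × 8.85×10⁻¹² × 1.67×10⁻⁴ / 8.78×10⁻⁵ = 3.97×10⁻¹⁰ F.
C = C₁ + C₂ = 4.52×10⁻¹⁰ F.
U = ½CV² = ½ × 4.52×10⁻¹⁰ × (137)² = 4.24×10⁻⁶ J.

4.24 μJ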